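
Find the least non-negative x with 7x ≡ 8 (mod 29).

26

The inverse of 7 mod 29 is 25 (since 7·25 = 175 ≡ 1).
So x ≡ 25·8 = 200 ≡ 26 (mod 29).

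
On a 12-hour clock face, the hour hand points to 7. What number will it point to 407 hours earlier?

8

407 mod 12 = 11 (since 33·12 = 396).
7 − 11 → 8 on a 12-hour dial.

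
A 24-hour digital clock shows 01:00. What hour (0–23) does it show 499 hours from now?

499 = 20·24 + 19, so 499 mod 24 = 19.
(1 + 19) mod 24 = 20.

20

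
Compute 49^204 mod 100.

1

Square-and-reduce mod 100: 49^1≡49, 49^2≡1, 49^4≡1, 49^8≡1, 49^16≡1, 49^32≡1, 49^64≡1, 49^128≡1.
Since 204 = 4 + 8 + 64 + 128 in binary, 49^204 ≡ 1·1·1·1 ≡ 1 (mod 100).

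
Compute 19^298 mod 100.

41

Square-and-reduce mod 100: 19^1≡19, 19^2≡61, 19^4≡21, 19^8≡41, 19^16≡81, 19^32≡61, 19^64≡21, 19^128≡41, 19^256≡81.
Since 298 = 2 + 8 + 32 + 256 in binary, 19^298 ≡ 61·41·61·81 ≡ 41 (mod 100).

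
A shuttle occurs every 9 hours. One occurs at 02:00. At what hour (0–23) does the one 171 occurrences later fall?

5

171·9 = 1539.
1539 mod 24 = 3 (since 64·24 = 1536).
(2 + 3) mod 24 = 5.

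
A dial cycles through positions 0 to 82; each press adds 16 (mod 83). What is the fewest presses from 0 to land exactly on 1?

26

16·26 = 416 = 5·83 + 1, so 16⁻¹ ≡ 26 (mod 83).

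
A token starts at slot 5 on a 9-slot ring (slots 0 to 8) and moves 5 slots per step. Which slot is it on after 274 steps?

274·5 = 1370.
1370 mod 9 = 2 (since 152·9 = 1368).
(5 + 2) mod 9 = 7.

7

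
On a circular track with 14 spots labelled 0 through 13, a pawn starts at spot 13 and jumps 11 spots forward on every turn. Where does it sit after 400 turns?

3

400·11 = 4400.
Dividing 4400 by 14 gives quotient 314 and remainder 4.
(13 + 4) mod 14 = 3.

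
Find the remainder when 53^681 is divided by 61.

By repeated squaring mod 61: 53^1≡53, 53^2≡3, 53^4≡9, 53^8≡20, 53^16≡34, 53^32≡58, 53^64≡9, 53^128≡20, 53^256≡34, 53^512≡58.
Since 681 = 1 + 8 + 32 + 128 + 512 in binary, 53^681 ≡ 53·20·58·20·58 ≡ 53 (mod 61).

53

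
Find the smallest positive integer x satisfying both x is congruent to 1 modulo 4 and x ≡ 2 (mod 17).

53

x ≡ 1 (mod 4) gives x ∈ {1, 5, 9, 13, 17, 21, 25, 29, …}.
The first of these with x mod 17 = 2 is 53.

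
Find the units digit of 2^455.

8

Powers of 2 mod 10 repeat with period 4: 2, 4, 8, 6.
455 leaves remainder 3 on division by 4, so 2^455 ends in 8.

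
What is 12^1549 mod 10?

2

The units digit of 12^n cycles with period 4: 2, 4, 8, 6, …
1549 mod 4 = 1, so the last digit matches 2^1 = 2.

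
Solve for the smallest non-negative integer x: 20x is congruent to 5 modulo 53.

20⁻¹ ≡ 8 (mod 53) because 20·8 = 160 = 3·53 + 1.
So x ≡ 8·5 = 40 ≡ 40 (mod 53).

40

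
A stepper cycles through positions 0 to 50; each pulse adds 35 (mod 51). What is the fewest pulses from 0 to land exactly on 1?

35·35 = 1225 = 24·51 + 1, so 35⁻¹ ≡ 35 (mod 51).

35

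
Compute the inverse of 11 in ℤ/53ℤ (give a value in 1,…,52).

29

53 = 4·11 + 9
11 = 1·9 + 2
9 = 4·2 + 1
2 = 2·1 + 0
Back-substituting gives 11·29 ≡ 1 (mod 53).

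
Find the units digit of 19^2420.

Powers of 9 mod 10 repeat with period 2: 9, 1.
2420 mod 2 = 0, so the last digit matches 9^2 = 1.

1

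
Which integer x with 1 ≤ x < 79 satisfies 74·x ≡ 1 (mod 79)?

79 = 1·74 + 5
74 = 14·5 + 4
5 = 1·4 + 1
4 = 4·1 + 0
Back-substituting gives 74·63 ≡ 1 (mod 79).

63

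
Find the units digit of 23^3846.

Last digits of 3^n: 3, 9, 7, 1 (period 4).
3846 mod 4 = 2, so the last digit matches 3^2 = 9.

9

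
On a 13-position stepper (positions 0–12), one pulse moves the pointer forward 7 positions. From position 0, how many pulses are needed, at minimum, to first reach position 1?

7·2 = 14 = 1·13 + 1, so 7⁻¹ ≡ 2 (mod 13).

2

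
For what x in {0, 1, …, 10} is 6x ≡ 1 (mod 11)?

The inverse of 6 mod 11 is 2 (since 6·2 = 12 ≡ 1).
Multiplying both sides by 2: x ≡ 2·1 = 2 ≡ 2 (mod 11).
Check: 6·2 = 12 = 1·11 + 1.

2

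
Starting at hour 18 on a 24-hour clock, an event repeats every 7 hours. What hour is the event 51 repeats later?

15

51·7 = 357.
357 = 14·24 + 21, so 357 mod 24 = 21.
(18 + 21) mod 24 = 15.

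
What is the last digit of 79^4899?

Powers of 9 mod 10 repeat with period 2: 9, 1.
4899 mod 2 = 1, so the last digit matches 9^1 = 9.

9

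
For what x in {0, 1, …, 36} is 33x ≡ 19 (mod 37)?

23

33⁻¹ ≡ 9 (mod 37) because 33·9 = 297 = 8·37 + 1.
So x ≡ 9·19 = 171 ≡ 23 (mod 37).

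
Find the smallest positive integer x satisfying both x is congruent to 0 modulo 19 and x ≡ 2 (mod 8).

x ≡ 2 (mod 8) gives x ∈ {2, 10, 18, 26, 34, 42, 50, 58, …}.
The first of these with x mod 19 = 0 is 114.

114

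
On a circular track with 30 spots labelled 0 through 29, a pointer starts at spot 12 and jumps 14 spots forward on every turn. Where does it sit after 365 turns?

365·14 = 5110.
Dividing 5110 by 30 gives quotient 170 and remainder 10.
(12 + 10) mod 30 = 22.

22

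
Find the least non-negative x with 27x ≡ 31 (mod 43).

33

The inverse of 27 mod 43 is 8 (since 27·8 = 216 ≡ 1).
Multiplying both sides by 8: x ≡ 8·31 = 248 ≡ 33 (mod 43).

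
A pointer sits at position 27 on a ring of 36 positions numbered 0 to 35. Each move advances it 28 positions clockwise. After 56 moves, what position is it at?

11

56·28 = 1568.
Dividing 1568 by 36 gives quotient 43 and remainder 20.
(27 + 20) mod 36 = 11.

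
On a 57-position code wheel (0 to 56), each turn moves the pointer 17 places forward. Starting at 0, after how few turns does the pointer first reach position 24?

The inverse of 17 mod 57 is 47 (since 17·47 = 799 ≡ 1).
Multiplying both sides by 47: x ≡ 47·24 = 1128 ≡ 45 (mod 57).
Check: 17·45 = 765 = 13·57 + 24.

45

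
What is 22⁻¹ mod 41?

22·28 = 616 = 15·41 + 1, so 22⁻¹ ≡ 28 (mod 41).

28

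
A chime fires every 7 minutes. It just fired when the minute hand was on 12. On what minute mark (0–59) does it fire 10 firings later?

10·7 = 70.
Dividing 70 by 60 gives quotient 1 and remainder 10.
(12 + 10) mod 60 = 22.

22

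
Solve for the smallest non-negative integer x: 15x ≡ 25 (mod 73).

The inverse of 15 mod 73 is 39 (since 15·39 = 585 ≡ 1).
So x ≡ 39·25 = 975 ≡ 26 (mod 73).

26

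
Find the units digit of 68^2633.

8

Powers of 8 mod 10 repeat with period 4: 8, 4, 2, 6.
2633 mod 4 = 1, so the last digit matches 8^1 = 8.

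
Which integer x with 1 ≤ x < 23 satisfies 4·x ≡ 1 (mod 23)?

6

23 = 5·4 + 3
4 = 1·3 + 1
3 = 3·1 + 0
Back-substituting gives 4·6 ≡ 1 (mod 23).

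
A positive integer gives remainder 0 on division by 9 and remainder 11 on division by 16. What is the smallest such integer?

x ≡ 0 (mod 9) gives x ∈ {0, 9, 18, 27}.
The first of these with x mod 16 = 11 is 27.

27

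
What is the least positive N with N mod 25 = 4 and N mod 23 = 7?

329

x ≡ 7 (mod 23) gives x ∈ {7, 30, 53, 76, 99, 122, 145, 168, …}.
The first of these with x mod 25 = 4 is 329.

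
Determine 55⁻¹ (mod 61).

10

61 = 1·55 + 6
55 = 9·6 + 1
6 = 6·1 + 0
Back-substituting gives 55·10 ≡ 1 (mod 61).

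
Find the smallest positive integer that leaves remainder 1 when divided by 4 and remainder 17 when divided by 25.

x ≡ 1 (mod 4) gives x ∈ {1, 5, 9, 13, 17}.
The first of these with x mod 25 = 17 is 17.

17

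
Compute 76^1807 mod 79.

By repeated squaring mod 79: 76^1≡76, 76^2≡9, 76^4≡2, 76^8≡4, 76^16≡16, 76^32≡19, 76^64≡45, 76^128≡50, 76^256≡51, 76^512≡73, 76^1024≡36.
1807 = 1 + 2 + 4 + 8 + 256 + 512 + 1024, so 76^1807 ≡ 76·9·2·4·51·73·36 ≡ 55 (mod 79).

55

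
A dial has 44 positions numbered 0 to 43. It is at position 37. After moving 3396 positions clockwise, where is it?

1

3396 mod 44 = 8 (since 77·44 = 3388).
(37 + 8) mod 44 = 1.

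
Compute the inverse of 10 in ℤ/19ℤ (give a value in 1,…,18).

19 = 1·10 + 9
10 = 1·9 + 1
9 = 9·1 + 0
Back-substituting gives 10·2 ≡ 1 (mod 19).

2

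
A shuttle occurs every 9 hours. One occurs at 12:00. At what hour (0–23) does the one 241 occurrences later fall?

21

241·9 = 2169.
2169 = 90·24 + 9, so 2169 mod 24 = 9.
(12 + 9) mod 24 = 21.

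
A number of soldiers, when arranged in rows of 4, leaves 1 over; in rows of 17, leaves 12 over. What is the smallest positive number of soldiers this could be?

Since 17·1 ≡ 1 (mod 4), take x = 12 + 17·((1−12)·1 mod 4) = 12 + 17·1 = 29.
Check: 29 mod 4 = 1, 29 mod 17 = 12.

29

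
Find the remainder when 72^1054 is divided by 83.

41

By repeated squaring mod 83: 72^1≡72, 72^2≡38, 72^4≡33, 72^8≡10, 72^16≡17, 72^32≡40, 72^64≡23, 72^128≡31, 72^256≡48, 72^512≡63, 72^1024≡68.
1054 = 2 + 4 + 8 + 16 + 1024, so 72^1054 ≡ 38·33·10·17·68 ≡ 41 (mod 83).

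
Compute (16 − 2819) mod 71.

Dividing 2819 by 71 gives quotient 39 and remainder 50.
(16 − 50) mod 71 = 37.

37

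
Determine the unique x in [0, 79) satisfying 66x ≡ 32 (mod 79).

The inverse of 66 mod 79 is 6 (since 66·6 = 396 ≡ 1).
So x ≡ 6·32 = 192 ≡ 34 (mod 79).

34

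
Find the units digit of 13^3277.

3

Last digits of 3^n: 3, 9, 7, 1 (period 4).
3277 leaves remainder 1 on division by 4, so 13^3277 ends in 3.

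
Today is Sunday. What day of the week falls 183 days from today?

Monday

Dividing 183 by 7 gives quotient 26 and remainder 1.
Sunday + 1 day → Monday.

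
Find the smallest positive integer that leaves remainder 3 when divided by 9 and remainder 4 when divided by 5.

39

x ≡ 4 (mod 5) gives x ∈ {4, 9, 14, 19, 24, 29, 34, 39}.
The first of these with x mod 9 = 3 is 39.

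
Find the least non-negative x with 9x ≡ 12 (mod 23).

9

The inverse of 9 mod 23 is 18 (since 9·18 = 162 ≡ 1).
So x ≡ 18·12 = 216 ≡ 9 (mod 23).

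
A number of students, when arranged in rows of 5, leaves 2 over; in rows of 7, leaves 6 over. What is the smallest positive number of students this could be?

x ≡ 2 (mod 5) gives x ∈ {2, 7, 12, 17, 22, 27}.
The first of these with x mod 7 = 6 is 27.

27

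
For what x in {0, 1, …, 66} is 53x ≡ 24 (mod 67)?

53⁻¹ ≡ 43 (mod 67) because 53·43 = 2279 = 34·67 + 1.
Multiplying both sides by 43: x ≡ 43·24 = 1032 ≡ 27 (mod 67).

27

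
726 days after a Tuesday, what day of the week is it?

726 − 103·7 = 5, so 726 ≡ 5 (mod 7).
Tuesday + 5 days → Sunday.

Sunday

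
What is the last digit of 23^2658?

Powers of 3 mod 10 repeat with period 4: 3, 9, 7, 1.
2658 leaves remainder 2 on division by 4, so 23^2658 ends in 9.

9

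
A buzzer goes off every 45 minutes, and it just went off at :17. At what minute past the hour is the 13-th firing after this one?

13·45 = 585.
585 − 9·60 = 45, so 585 ≡ 45 (mod 60).
(17 + 45) mod 60 = 2.

2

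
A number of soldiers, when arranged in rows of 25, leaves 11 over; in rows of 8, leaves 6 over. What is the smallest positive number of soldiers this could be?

86

x ≡ 6 (mod 8) gives x ∈ {6, 14, 22, 30, 38, 46, 54, 62, …}.
The first of these with x mod 25 = 11 is 86.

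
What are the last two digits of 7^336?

01

Square-and-reduce mod 100: 7^1≡7, 7^2≡49, 7^4≡1, 7^8≡1, 7^16≡1, 7^32≡1, 7^64≡1, 7^128≡1, 7^256≡1.
Since 336 = 16 + 64 + 256 in binary, 7^336 ≡ 1·1·1 ≡ 1 (mod 100).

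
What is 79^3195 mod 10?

9

The units digit of 79^n cycles with period 2: 9, 1, …
3195 leaves remainder 1 on division by 2, so 79^3195 ends in 9.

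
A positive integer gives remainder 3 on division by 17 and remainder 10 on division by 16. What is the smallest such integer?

x ≡ 10 (mod 16) gives x ∈ {10, 26, 42, 58, 74, 90, 106, 122}.
The first of these with x mod 17 = 3 is 122.

122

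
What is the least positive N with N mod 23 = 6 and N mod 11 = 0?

121

Since 11·21 ≡ 1 (mod 23), take x = 0 + 11·((6−0)·21 mod 23) = 0 + 11·11 = 121.
Check: 121 mod 23 = 6, 121 mod 11 = 0.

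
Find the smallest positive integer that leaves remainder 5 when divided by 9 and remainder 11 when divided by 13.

x ≡ 5 (mod 9) gives x ∈ {5, 14, 23, 32, 41, 50}.
The first of these with x mod 13 = 11 is 50.

50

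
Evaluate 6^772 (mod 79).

26

By repeated squaring mod 79: 6^1≡6, 6^2≡36, 6^4≡32, 6^8≡76, 6^16≡9, 6^32≡2, 6^64≡4, 6^128≡16, 6^256≡19, 6^512≡45.
Since 772 = 4 + 256 + 512 in binary, 6^772 ≡ 32·19·45 ≡ 26 (mod 79).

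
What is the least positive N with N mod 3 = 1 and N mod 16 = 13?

13

x ≡ 1 (mod 3) gives x ∈ {1, 4, 7, 10, 13}.
The first of these with x mod 16 = 13 is 13.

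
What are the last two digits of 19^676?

81

Successive squares of 19 mod 100: 19^1≡19, 19^2≡61, 19^4≡21, 19^8≡41, 19^16≡81, 19^32≡61, 19^64≡21, 19^128≡41, 19^256≡81, 19^512≡61.
676 = 4 + 32 + 128 + 512, so 19^676 ≡ 21·61·41·61 ≡ 81 (mod 100).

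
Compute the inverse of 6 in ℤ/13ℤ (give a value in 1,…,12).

13 = 2·6 + 1
6 = 6·1 + 0
Back-substituting gives 6·11 ≡ 1 (mod 13).

11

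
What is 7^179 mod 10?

Powers of 7 mod 10 repeat with period 4: 7, 9, 3, 1.
179 mod 4 = 3, so the last digit matches 7^3 = 3.

3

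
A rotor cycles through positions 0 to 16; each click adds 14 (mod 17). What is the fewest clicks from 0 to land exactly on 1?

17 = 1·14 + 3
14 = 4·3 + 2
3 = 1·2 + 1
2 = 2·1 + 0
Back-substituting gives 14·11 ≡ 1 (mod 17).

11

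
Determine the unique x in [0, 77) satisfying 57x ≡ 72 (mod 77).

58

57⁻¹ ≡ 50 (mod 77) because 57·50 = 2850 = 37·77 + 1.
Multiplying both sides by 50: x ≡ 50·72 = 3600 ≡ 58 (mod 77).
Check: 57·58 = 3306 = 42·77 + 72.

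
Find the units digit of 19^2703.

Last digits of 9^n: 9, 1 (period 2).
2703 leaves remainder 1 on division by 2, so 19^2703 ends in 9.

9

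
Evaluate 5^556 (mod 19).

16

Successive squares of 5 mod 19: 5^1≡5, 5^2≡6, 5^4≡17, 5^8≡4, 5^16≡16, 5^32≡9, 5^64≡5, 5^128≡6, 5^256≡17, 5^512≡4.
Since 556 = 4 + 8 + 32 + 512 in binary, 5^556 ≡ 17·4·9·4 ≡ 16 (mod 19).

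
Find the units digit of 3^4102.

9

The units digit of 3^n cycles with period 4: 3, 9, 7, 1, …
4102 mod 4 = 2, so the last digit matches 3^2 = 9.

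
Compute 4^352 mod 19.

4

Successive squares of 4 mod 19: 4^1≡4, 4^2≡16, 4^4≡9, 4^8≡5, 4^16≡6, 4^32≡17, 4^64≡4, 4^128≡16, 4^256≡9.
Since 352 = 32 + 64 + 256 in binary, 4^352 ≡ 17·4·9 ≡ 4 (mod 19).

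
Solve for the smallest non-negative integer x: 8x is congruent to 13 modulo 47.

31

8⁻¹ ≡ 6 (mod 47) because 8·6 = 48 = 1·47 + 1.
Multiplying both sides by 6: x ≡ 6·13 = 78 ≡ 31 (mod 47).
Check: 8·31 = 248 = 5·47 + 13.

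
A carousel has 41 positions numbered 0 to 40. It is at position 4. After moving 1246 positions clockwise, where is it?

20

1246 − 30·41 = 16, so 1246 ≡ 16 (mod 41).
(4 + 16) mod 41 = 20.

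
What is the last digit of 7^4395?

Last digits of 7^n: 7, 9, 3, 1 (period 4).
4395 mod 4 = 3, so the last digit matches 7^3 = 3.

3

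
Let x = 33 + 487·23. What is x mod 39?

2

487·23 = 11201.
11201 mod 39 = 8 (since 287·39 = 11193).
(33 + 8) mod 39 = 2.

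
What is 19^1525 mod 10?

9

Last digits of 9^n: 9, 1 (period 2).
1525 mod 2 = 1, so the last digit matches 9^1 = 9.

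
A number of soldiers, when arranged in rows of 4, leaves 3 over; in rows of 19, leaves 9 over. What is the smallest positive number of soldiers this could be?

Since 19·3 ≡ 1 (mod 4), take x = 9 + 19·((3−9)·3 mod 4) = 9 + 19·2 = 47.
Check: 47 mod 4 = 3, 47 mod 19 = 9.

47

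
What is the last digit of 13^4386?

9

Last digits of 3^n: 3, 9, 7, 1 (period 4).
4386 mod 4 = 2, so the last digit matches 3^2 = 9.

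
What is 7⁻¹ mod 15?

15 = 2·7 + 1
7 = 7·1 + 0
Back-substituting gives 7·13 ≡ 1 (mod 15).

13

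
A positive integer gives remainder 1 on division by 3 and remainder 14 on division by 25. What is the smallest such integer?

64

Since 25·1 ≡ 1 (mod 3), take x = 14 + 25·((1−14)·1 mod 3) = 14 + 25·2 = 64.
Check: 64 mod 3 = 1, 64 mod 25 = 14.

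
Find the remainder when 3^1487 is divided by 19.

10

Successive squares of 3 mod 19: 3^1≡3, 3^2≡9, 3^4≡5, 3^8≡6, 3^16≡17, 3^32≡4, 3^64≡16, 3^128≡9, 3^256≡5, 3^512≡6, 3^1024≡17.
Since 1487 = 1 + 2 + 4 + 8 + 64 + 128 + 256 + 1024 in binary, 3^1487 ≡ 3·9·5·6·16·9·5·17 ≡ 10 (mod 19).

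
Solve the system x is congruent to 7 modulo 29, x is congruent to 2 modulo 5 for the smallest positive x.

7

x ≡ 2 (mod 5) gives x ∈ {2, 7}.
The first of these with x mod 29 = 7 is 7.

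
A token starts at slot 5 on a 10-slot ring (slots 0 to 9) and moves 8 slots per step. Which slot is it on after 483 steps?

483·8 = 3864.
3864 mod 10 = 4 (since 386·10 = 3860).
(5 + 4) mod 10 = 9.

9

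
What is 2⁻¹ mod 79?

2·40 = 80 = 1·79 + 1, so 2⁻¹ ≡ 40 (mod 79).

40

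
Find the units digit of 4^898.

6

Powers of 4 mod 10 repeat with period 2: 4, 6.
898 leaves remainder 0 on division by 2, so 4^898 ends in 6.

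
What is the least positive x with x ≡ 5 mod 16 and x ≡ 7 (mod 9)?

x ≡ 7 (mod 9) gives x ∈ {7, 16, 25, 34, 43, 52, 61, 70, …}.
The first of these with x mod 16 = 5 is 133.

133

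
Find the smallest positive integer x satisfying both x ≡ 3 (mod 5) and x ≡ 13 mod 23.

x ≡ 3 (mod 5) gives x ∈ {3, 8, 13}.
The first of these with x mod 23 = 13 is 13.

13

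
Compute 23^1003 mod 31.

15

By repeated squaring mod 31: 23^1≡23, 23^2≡2, 23^4≡4, 23^8≡16, 23^16≡8, 23^32≡2, 23^64≡4, 23^128≡16, 23^256≡8, 23^512≡2.
Since 1003 = 1 + 2 + 8 + 32 + 64 + 128 + 256 + 512 in binary, 23^1003 ≡ 23·2·16·2·4·16·8·2 ≡ 15 (mod 31).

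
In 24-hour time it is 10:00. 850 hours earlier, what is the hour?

0

Dividing 850 by 24 gives quotient 35 and remainder 10.
(10 − 10) mod 24 = 0.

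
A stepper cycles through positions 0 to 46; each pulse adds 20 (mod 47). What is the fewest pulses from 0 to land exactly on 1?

40

47 = 2·20 + 7
20 = 2·7 + 6
7 = 1·6 + 1
6 = 6·1 + 0
Back-substituting gives 20·40 ≡ 1 (mod 47).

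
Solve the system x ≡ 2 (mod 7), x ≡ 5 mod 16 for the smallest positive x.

Since 16·4 ≡ 1 (mod 7), take x = 5 + 16·((2−5)·4 mod 7) = 5 + 16·2 = 37.
Check: 37 mod 7 = 2, 37 mod 16 = 5.

37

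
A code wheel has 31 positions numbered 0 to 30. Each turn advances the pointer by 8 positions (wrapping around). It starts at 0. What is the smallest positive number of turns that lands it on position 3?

12

8⁻¹ ≡ 4 (mod 31) because 8·4 = 32 = 1·31 + 1.
Multiplying both sides by 4: x ≡ 4·3 = 12 ≡ 12 (mod 31).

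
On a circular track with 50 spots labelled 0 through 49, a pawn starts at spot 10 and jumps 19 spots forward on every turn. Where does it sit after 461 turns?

461·19 = 8759.
8759 mod 50 = 9 (since 175·50 = 8750).
(10 + 9) mod 50 = 19.

19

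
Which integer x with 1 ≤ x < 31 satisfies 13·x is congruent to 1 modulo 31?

12

31 = 2·13 + 5
13 = 2·5 + 3
5 = 1·3 + 2
3 = 1·2 + 1
2 = 2·1 + 0
Back-substituting gives 13·12 ≡ 1 (mod 31).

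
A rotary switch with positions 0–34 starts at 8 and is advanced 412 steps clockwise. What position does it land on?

Dividing 412 by 35 gives quotient 11 and remainder 27.
(8 + 27) mod 35 = 0.

0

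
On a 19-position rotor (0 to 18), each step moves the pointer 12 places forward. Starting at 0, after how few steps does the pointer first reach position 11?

12

12⁻¹ ≡ 8 (mod 19) because 12·8 = 96 = 5·19 + 1.
So x ≡ 8·11 = 88 ≡ 12 (mod 19).
Check: 12·12 = 144 = 7·19 + 11.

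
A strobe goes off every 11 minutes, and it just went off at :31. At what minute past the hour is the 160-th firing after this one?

51

160·11 = 1760.
Dividing 1760 by 60 gives quotient 29 and remainder 20.
(31 + 20) mod 60 = 51.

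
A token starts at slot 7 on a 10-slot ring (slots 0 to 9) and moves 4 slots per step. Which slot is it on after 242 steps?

242·4 = 968.
Dividing 968 by 10 gives quotient 96 and remainder 8.
(7 + 8) mod 10 = 5.

5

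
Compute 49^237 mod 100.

49

By repeated squaring mod 100: 49^1≡49, 49^2≡1, 49^4≡1, 49^8≡1, 49^16≡1, 49^32≡1, 49^64≡1, 49^128≡1.
237 = 1 + 4 + 8 + 32 + 64 + 128, so 49^237 ≡ 49·1·1·1·1·1 ≡ 49 (mod 100).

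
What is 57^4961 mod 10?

7

The units digit of 57^n cycles with period 4: 7, 9, 3, 1, …
4961 leaves remainder 1 on division by 4, so 57^4961 ends in 7.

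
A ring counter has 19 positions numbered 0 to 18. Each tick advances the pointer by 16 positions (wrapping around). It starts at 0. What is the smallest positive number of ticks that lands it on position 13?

2

16⁻¹ ≡ 6 (mod 19) because 16·6 = 96 = 5·19 + 1.
Multiplying both sides by 6: x ≡ 6·13 = 78 ≡ 2 (mod 19).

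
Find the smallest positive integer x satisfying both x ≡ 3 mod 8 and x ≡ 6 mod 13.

19

x ≡ 3 (mod 8) gives x ∈ {3, 11, 19}.
The first of these with x mod 13 = 6 is 19.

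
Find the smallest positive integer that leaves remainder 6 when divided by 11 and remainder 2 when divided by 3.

x ≡ 2 (mod 3) gives x ∈ {2, 5, 8, 11, 14, 17}.
The first of these with x mod 11 = 6 is 17.

17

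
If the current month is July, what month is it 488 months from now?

Dividing 488 by 12 gives quotient 40 and remainder 8.
July + 8 months → March.

March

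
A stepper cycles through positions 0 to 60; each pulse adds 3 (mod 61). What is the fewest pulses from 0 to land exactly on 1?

61 = 20·3 + 1
3 = 3·1 + 0
Back-substituting gives 3·41 ≡ 1 (mod 61).

41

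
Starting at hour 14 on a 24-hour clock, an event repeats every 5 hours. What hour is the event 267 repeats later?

5

267·5 = 1335.
1335 = 55·24 + 15, so 1335 mod 24 = 15.
(14 + 15) mod 24 = 5.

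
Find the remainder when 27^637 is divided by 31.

15

Successive squares of 27 mod 31: 27^1≡27, 27^2≡16, 27^4≡8, 27^8≡2, 27^16≡4, 27^32≡16, 27^64≡8, 27^128≡2, 27^256≡4, 27^512≡16.
Since 637 = 1 + 4 + 8 + 16 + 32 + 64 + 512 in binary, 27^637 ≡ 27·8·2·4·16·8·16 ≡ 15 (mod 31).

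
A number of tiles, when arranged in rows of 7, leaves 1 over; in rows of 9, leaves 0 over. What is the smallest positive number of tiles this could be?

36

Since 9·4 ≡ 1 (mod 7), take x = 0 + 9·((1−0)·4 mod 7) = 0 + 9·4 = 36.
Check: 36 mod 7 = 1, 36 mod 9 = 0.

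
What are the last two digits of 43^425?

43

Square-and-reduce mod 100: 43^1≡43, 43^2≡49, 43^4≡1, 43^8≡1, 43^16≡1, 43^32≡1, 43^64≡1, 43^128≡1, 43^256≡1.
Since 425 = 1 + 8 + 32 + 128 + 256 in binary, 43^425 ≡ 43·1·1·1·1 ≡ 43 (mod 100).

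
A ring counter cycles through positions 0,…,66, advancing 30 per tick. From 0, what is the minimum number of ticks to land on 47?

44

The inverse of 30 mod 67 is 38 (since 30·38 = 1140 ≡ 1).
So x ≡ 38·47 = 1786 ≡ 44 (mod 67).
Check: 30·44 = 1320 = 19·67 + 47.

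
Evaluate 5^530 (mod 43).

Square-and-reduce mod 43: 5^1≡5, 5^2≡25, 5^4≡23, 5^8≡13, 5^16≡40, 5^32≡9, 5^64≡38, 5^128≡25, 5^256≡23, 5^512≡13.
530 = 2 + 16 + 512, so 5^530 ≡ 25·40·13 ≡ 14 (mod 43).

14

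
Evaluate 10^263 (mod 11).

10

Square-and-reduce mod 11: 10^1≡10, 10^2≡1, 10^4≡1, 10^8≡1, 10^16≡1, 10^32≡1, 10^64≡1, 10^128≡1, 10^256≡1.
Since 263 = 1 + 2 + 4 + 256 in binary, 10^263 ≡ 10·1·1·1 ≡ 10 (mod 11).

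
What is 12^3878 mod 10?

Powers of 2 mod 10 repeat with period 4: 2, 4, 8, 6.
3878 mod 4 = 2, so the last digit matches 2^2 = 4.

4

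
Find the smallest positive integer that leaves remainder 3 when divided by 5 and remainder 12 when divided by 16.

Since 16·1 ≡ 1 (mod 5), take x = 12 + 16·((3−12)·1 mod 5) = 12 + 16·1 = 28.
Check: 28 mod 5 = 3, 28 mod 16 = 12.

28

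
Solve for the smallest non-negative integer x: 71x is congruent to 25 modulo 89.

The inverse of 71 mod 89 is 84 (since 71·84 = 5964 ≡ 1).
So x ≡ 84·25 = 2100 ≡ 53 (mod 89).
Check: 71·53 = 3763 = 42·89 + 25.

53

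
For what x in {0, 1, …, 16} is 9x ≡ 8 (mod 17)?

9⁻¹ ≡ 2 (mod 17) because 9·2 = 18 = 1·17 + 1.
Multiplying both sides by 2: x ≡ 2·8 = 16 ≡ 16 (mod 17).
Check: 9·16 = 144 = 8·17 + 8.

16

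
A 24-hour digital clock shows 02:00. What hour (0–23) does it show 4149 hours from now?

Dividing 4149 by 24 gives quotient 172 and remainder 21.
(2 + 21) mod 24 = 23.

23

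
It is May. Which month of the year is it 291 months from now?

August

291 = 24·12 + 3, so 291 mod 12 = 3.
May + 3 months → August.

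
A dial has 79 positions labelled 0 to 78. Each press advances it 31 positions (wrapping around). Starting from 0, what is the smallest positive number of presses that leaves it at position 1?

51

79 = 2·31 + 17
31 = 1·17 + 14
17 = 1·14 + 3
14 = 4·3 + 2
3 = 1·2 + 1
2 = 2·1 + 0
Back-substituting gives 31·51 ≡ 1 (mod 79).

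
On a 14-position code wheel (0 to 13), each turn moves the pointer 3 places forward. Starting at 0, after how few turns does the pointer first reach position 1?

5

The inverse of 3 mod 14 is 5 (since 3·5 = 15 ≡ 1).
Multiplying both sides by 5: x ≡ 5·1 = 5 ≡ 5 (mod 14).
Check: 3·5 = 15 = 1·14 + 1.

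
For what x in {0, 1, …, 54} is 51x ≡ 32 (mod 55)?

The inverse of 51 mod 55 is 41 (since 51·41 = 2091 ≡ 1).
So x ≡ 41·32 = 1312 ≡ 47 (mod 55).

47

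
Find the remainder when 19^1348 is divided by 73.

Successive squares of 19 mod 73: 19^1≡19, 19^2≡69, 19^4≡16, 19^8≡37, 19^16≡55, 19^32≡32, 19^64≡2, 19^128≡4, 19^256≡16, 19^512≡37, 19^1024≡55.
1348 = 4 + 64 + 256 + 1024, so 19^1348 ≡ 16·2·16·55 ≡ 55 (mod 73).

55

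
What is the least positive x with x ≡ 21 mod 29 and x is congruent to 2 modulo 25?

x ≡ 2 (mod 25) gives x ∈ {2, 27, 52, 77, 102, 127, 152, 177, …}.
The first of these with x mod 29 = 21 is 427.

427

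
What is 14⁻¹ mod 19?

15

14·15 = 210 = 11·19 + 1, so 14⁻¹ ≡ 15 (mod 19).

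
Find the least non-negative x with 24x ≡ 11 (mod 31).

24⁻¹ ≡ 22 (mod 31) because 24·22 = 528 = 17·31 + 1.
Multiplying both sides by 22: x ≡ 22·11 = 242 ≡ 25 (mod 31).
Check: 24·25 = 600 = 19·31 + 11.

25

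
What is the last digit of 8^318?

Last digits of 8^n: 8, 4, 2, 6 (period 4).
318 mod 4 = 2, so the last digit matches 8^2 = 4.

4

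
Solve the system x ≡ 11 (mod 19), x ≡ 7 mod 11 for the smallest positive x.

x ≡ 7 (mod 11) gives x ∈ {7, 18, 29, 40, 51, 62, 73, 84, …}.
The first of these with x mod 19 = 11 is 106.

106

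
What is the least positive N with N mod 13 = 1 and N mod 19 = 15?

x ≡ 1 (mod 13) gives x ∈ {1, 14, 27, 40, 53}.
The first of these with x mod 19 = 15 is 53.

53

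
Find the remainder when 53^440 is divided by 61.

Successive squares of 53 mod 61: 53^1≡53, 53^2≡3, 53^4≡9, 53^8≡20, 53^16≡34, 53^32≡58, 53^64≡9, 53^128≡20, 53^256≡34.
440 = 8 + 16 + 32 + 128 + 256, so 53^440 ≡ 20·34·58·20·34 ≡ 1 (mod 61).

1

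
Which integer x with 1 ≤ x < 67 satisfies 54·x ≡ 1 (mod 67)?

67 = 1·54 + 13
54 = 4·13 + 2
13 = 6·2 + 1
2 = 2·1 + 0
Back-substituting gives 54·36 ≡ 1 (mod 67).

36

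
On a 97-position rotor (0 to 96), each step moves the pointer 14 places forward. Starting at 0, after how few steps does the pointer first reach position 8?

56

The inverse of 14 mod 97 is 7 (since 14·7 = 98 ≡ 1).
So x ≡ 7·8 = 56 ≡ 56 (mod 97).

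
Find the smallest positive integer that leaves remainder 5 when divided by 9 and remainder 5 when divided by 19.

x ≡ 5 (mod 9) gives x ∈ {5}.
The first of these with x mod 19 = 5 is 5.

5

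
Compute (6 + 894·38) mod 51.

894·38 = 33972.
33972 − 666·51 = 6, so 33972 ≡ 6 (mod 51).
(6 + 6) mod 51 = 12.

12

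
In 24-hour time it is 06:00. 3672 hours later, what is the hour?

6

3672 − 153·24 = 0, so 3672 ≡ 0 (mod 24).
(6 + 0) mod 24 = 6.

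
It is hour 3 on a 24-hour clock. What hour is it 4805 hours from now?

8

4805 = 200·24 + 5, so 4805 mod 24 = 5.
(3 + 5) mod 24 = 8.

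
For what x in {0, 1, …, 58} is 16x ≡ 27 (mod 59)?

57

The inverse of 16 mod 59 is 48 (since 16·48 = 768 ≡ 1).
So x ≡ 48·27 = 1296 ≡ 57 (mod 59).
Check: 16·57 = 912 = 15·59 + 27.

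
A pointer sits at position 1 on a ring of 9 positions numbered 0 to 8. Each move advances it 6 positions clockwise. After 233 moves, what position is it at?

4

233·6 = 1398.
1398 − 155·9 = 3, so 1398 ≡ 3 (mod 9).
(1 + 3) mod 9 = 4.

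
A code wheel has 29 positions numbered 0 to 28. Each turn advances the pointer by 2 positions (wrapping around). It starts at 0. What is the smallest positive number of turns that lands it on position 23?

26

2⁻¹ ≡ 15 (mod 29) because 2·15 = 30 = 1·29 + 1.
Multiplying both sides by 15: x ≡ 15·23 = 345 ≡ 26 (mod 29).
Check: 2·26 = 52 = 1·29 + 23.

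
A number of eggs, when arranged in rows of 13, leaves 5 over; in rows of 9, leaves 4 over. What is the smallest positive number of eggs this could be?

x ≡ 4 (mod 9) gives x ∈ {4, 13, 22, 31}.
The first of these with x mod 13 = 5 is 31.

31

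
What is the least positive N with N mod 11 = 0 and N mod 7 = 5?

33

x ≡ 5 (mod 7) gives x ∈ {5, 12, 19, 26, 33}.
The first of these with x mod 11 = 0 is 33.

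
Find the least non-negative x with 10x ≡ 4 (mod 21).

10⁻¹ ≡ 19 (mod 21) because 10·19 = 190 = 9·21 + 1.
So x ≡ 19·4 = 76 ≡ 13 (mod 21).

13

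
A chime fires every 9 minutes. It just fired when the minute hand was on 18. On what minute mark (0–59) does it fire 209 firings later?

39

209·9 = 1881.
1881 − 31·60 = 21, so 1881 ≡ 21 (mod 60).
(18 + 21) mod 60 = 39.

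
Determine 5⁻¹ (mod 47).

19

47 = 9·5 + 2
5 = 2·2 + 1
2 = 2·1 + 0
Back-substituting gives 5·19 ≡ 1 (mod 47).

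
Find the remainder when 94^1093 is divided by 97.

31

Successive squares of 94 mod 97: 94^1≡94, 94^2≡9, 94^4≡81, 94^8≡62, 94^16≡61, 94^32≡35, 94^64≡61, 94^128≡35, 94^256≡61, 94^512≡35, 94^1024≡61.
1093 = 1 + 4 + 64 + 1024, so 94^1093 ≡ 94·81·61·61 ≡ 31 (mod 97).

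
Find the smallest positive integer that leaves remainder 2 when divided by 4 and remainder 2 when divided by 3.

Since 3·3 ≡ 1 (mod 4), take x = 2 + 3·((2−2)·3 mod 4) = 2 + 3·0 = 2.
Check: 2 mod 4 = 2, 2 mod 3 = 2.

2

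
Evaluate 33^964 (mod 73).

69

Successive squares of 33 mod 73: 33^1≡33, 33^2≡67, 33^4≡36, 33^8≡55, 33^16≡32, 33^32≡2, 33^64≡4, 33^128≡16, 33^256≡37, 33^512≡55.
964 = 4 + 64 + 128 + 256 + 512, so 33^964 ≡ 36·4·16·37·55 ≡ 69 (mod 73).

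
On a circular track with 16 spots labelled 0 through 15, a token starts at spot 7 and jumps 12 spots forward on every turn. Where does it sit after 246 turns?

15

246·12 = 2952.
Dividing 2952 by 16 gives quotient 184 and remainder 8.
(7 + 8) mod 16 = 15.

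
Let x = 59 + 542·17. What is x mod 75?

542·17 = 9214.
9214 − 122·75 = 64, so 9214 ≡ 64 (mod 75).
(59 + 64) mod 75 = 48.

48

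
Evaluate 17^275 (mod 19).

By repeated squaring mod 19: 17^1≡17, 17^2≡4, 17^4≡16, 17^8≡9, 17^16≡5, 17^32≡6, 17^64≡17, 17^128≡4, 17^256≡16.
Since 275 = 1 + 2 + 16 + 256 in binary, 17^275 ≡ 17·4·5·16 ≡ 6 (mod 19).

6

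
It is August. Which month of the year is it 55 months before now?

55 = 4·12 + 7, so 55 mod 12 = 7.
August − 7 months → January.

January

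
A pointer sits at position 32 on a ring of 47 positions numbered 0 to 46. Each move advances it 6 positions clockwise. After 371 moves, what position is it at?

2

371·6 = 2226.
2226 mod 47 = 17 (since 47·47 = 2209).
(32 + 17) mod 47 = 2.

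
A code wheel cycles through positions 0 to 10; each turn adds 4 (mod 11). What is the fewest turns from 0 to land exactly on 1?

11 = 2·4 + 3
4 = 1·3 + 1
3 = 3·1 + 0
Back-substituting gives 4·3 ≡ 1 (mod 11).

3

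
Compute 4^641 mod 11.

By repeated squaring mod 11: 4^1≡4, 4^2≡5, 4^4≡3, 4^8≡9, 4^16≡4, 4^32≡5, 4^64≡3, 4^128≡9, 4^256≡4, 4^512≡5.
641 = 1 + 128 + 512, so 4^641 ≡ 4·9·5 ≡ 4 (mod 11).

4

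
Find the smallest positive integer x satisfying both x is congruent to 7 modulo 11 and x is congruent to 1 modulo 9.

Since 9·5 ≡ 1 (mod 11), take x = 1 + 9·((7−1)·5 mod 11) = 1 + 9·8 = 73.
Check: 73 mod 11 = 7, 73 mod 9 = 1.

73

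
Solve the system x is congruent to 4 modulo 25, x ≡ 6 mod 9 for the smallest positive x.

204

x ≡ 6 (mod 9) gives x ∈ {6, 15, 24, 33, 42, 51, 60, 69, …}.
The first of these with x mod 25 = 4 is 204.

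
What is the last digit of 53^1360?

The units digit of 53^n cycles with period 4: 3, 9, 7, 1, …
1360 leaves remainder 0 on division by 4, so 53^1360 ends in 1.

1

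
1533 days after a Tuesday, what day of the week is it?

Tuesday

1533 = 219·7 + 0, so 1533 mod 7 = 0.
Tuesday + 0 days → Tuesday.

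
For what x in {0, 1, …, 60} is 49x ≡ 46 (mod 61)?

47

The inverse of 49 mod 61 is 5 (since 49·5 = 245 ≡ 1).
So x ≡ 5·46 = 230 ≡ 47 (mod 61).
Check: 49·47 = 2303 = 37·61 + 46.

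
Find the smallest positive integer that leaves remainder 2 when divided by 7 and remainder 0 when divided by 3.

Since 3·5 ≡ 1 (mod 7), take x = 0 + 3·((2−0)·5 mod 7) = 0 + 3·3 = 9.
Check: 9 mod 7 = 2, 9 mod 3 = 0.

9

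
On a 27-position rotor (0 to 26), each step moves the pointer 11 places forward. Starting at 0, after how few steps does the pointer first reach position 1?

5

The inverse of 11 mod 27 is 5 (since 11·5 = 55 ≡ 1).
Multiplying both sides by 5: x ≡ 5·1 = 5 ≡ 5 (mod 27).
Check: 11·5 = 55 = 2·27 + 1.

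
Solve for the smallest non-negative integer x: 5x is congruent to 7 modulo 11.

5⁻¹ ≡ 9 (mod 11) because 5·9 = 45 = 4·11 + 1.
Multiplying both sides by 9: x ≡ 9·7 = 63 ≡ 8 (mod 11).

8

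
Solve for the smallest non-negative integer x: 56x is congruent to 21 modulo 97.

The inverse of 56 mod 97 is 26 (since 56·26 = 1456 ≡ 1).
So x ≡ 26·21 = 546 ≡ 61 (mod 97).
Check: 56·61 = 3416 = 35·97 + 21.

61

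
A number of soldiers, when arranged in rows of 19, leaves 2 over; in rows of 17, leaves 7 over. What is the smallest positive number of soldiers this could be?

211

x ≡ 7 (mod 17) gives x ∈ {7, 24, 41, 58, 75, 92, 109, 126, …}.
The first of these with x mod 19 = 2 is 211.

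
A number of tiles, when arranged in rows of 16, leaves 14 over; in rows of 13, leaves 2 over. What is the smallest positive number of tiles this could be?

Since 13·5 ≡ 1 (mod 16), take x = 2 + 13·((14−2)·5 mod 16) = 2 + 13·12 = 158.
Check: 158 mod 16 = 14, 158 mod 13 = 2.

158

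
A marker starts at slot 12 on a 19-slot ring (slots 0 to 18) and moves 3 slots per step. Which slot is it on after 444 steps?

14

444·3 = 1332.
1332 = 70·19 + 2, so 1332 mod 19 = 2.
(12 + 2) mod 19 = 14.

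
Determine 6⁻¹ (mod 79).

79 = 13·6 + 1
6 = 6·1 + 0
Back-substituting gives 6·66 ≡ 1 (mod 79).

66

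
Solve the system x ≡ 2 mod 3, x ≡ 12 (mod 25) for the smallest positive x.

62

Since 25·1 ≡ 1 (mod 3), take x = 12 + 25·((2−12)·1 mod 3) = 12 + 25·2 = 62.
Check: 62 mod 3 = 2, 62 mod 25 = 12.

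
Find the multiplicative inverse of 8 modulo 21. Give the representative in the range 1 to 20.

8

8·8 = 64 = 3·21 + 1, so 8⁻¹ ≡ 8 (mod 21).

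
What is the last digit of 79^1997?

Last digits of 9^n: 9, 1 (period 2).
1997 leaves remainder 1 on division by 2, so 79^1997 ends in 9.

9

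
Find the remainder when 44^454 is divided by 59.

By repeated squaring mod 59: 44^1≡44, 44^2≡48, 44^4≡3, 44^8≡9, 44^16≡22, 44^32≡12, 44^64≡26, 44^128≡27, 44^256≡21.
Since 454 = 2 + 4 + 64 + 128 + 256 in binary, 44^454 ≡ 48·3·26·27·21 ≡ 28 (mod 59).

28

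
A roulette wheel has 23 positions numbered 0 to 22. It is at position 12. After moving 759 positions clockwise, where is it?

759 mod 23 = 0 (since 33·23 = 759).
(12 + 0) mod 23 = 12.

12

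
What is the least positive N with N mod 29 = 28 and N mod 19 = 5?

347

Since 19·26 ≡ 1 (mod 29), take x = 5 + 19·((28−5)·26 mod 29) = 5 + 19·18 = 347.
Check: 347 mod 29 = 28, 347 mod 19 = 5.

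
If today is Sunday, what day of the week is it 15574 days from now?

15574 mod 7 = 6 (since 2224·7 = 15568).
Sunday + 6 days → Saturday.

Saturday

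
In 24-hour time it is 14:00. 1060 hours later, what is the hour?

Dividing 1060 by 24 gives quotient 44 and remainder 4.
(14 + 4) mod 24 = 18.

18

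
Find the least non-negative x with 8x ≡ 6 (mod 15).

12

The inverse of 8 mod 15 is 2 (since 8·2 = 16 ≡ 1).
So x ≡ 2·6 = 12 ≡ 12 (mod 15).
Check: 8·12 = 96 = 6·15 + 6.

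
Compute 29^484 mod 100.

Successive squares of 29 mod 100: 29^1≡29, 29^2≡41, 29^4≡81, 29^8≡61, 29^16≡21, 29^32≡41, 29^64≡81, 29^128≡61, 29^256≡21.
484 = 4 + 32 + 64 + 128 + 256, so 29^484 ≡ 81·41·81·61·21 ≡ 81 (mod 100).

81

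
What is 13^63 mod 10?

7

Last digits of 3^n: 3, 9, 7, 1 (period 4).
63 mod 4 = 3, so the last digit matches 3^3 = 7.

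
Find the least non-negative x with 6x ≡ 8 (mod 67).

46

6⁻¹ ≡ 56 (mod 67) because 6·56 = 336 = 5·67 + 1.
So x ≡ 56·8 = 448 ≡ 46 (mod 67).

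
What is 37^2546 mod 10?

9

The units digit of 37^n cycles with period 4: 7, 9, 3, 1, …
2546 leaves remainder 2 on division by 4, so 37^2546 ends in 9.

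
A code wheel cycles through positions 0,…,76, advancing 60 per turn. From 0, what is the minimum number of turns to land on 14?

49

60⁻¹ ≡ 9 (mod 77) because 60·9 = 540 = 7·77 + 1.
So x ≡ 9·14 = 126 ≡ 49 (mod 77).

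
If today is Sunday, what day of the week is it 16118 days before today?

Wednesday

16118 − 2302·7 = 4, so 16118 ≡ 4 (mod 7).
Sunday − 4 days → Wednesday.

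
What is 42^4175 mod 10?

8

Powers of 2 mod 10 repeat with period 4: 2, 4, 8, 6.
4175 leaves remainder 3 on division by 4, so 42^4175 ends in 8.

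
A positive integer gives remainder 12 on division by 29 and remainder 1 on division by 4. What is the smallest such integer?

41

x ≡ 1 (mod 4) gives x ∈ {1, 5, 9, 13, 17, 21, 25, 29, …}.
The first of these with x mod 29 = 12 is 41.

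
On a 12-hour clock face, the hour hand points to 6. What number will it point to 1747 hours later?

1

1747 = 145·12 + 7, so 1747 mod 12 = 7.
6 + 7 → 1 on a 12-hour dial.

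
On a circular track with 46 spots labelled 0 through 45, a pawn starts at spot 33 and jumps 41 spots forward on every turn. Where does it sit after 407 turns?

407·41 = 16687.
Dividing 16687 by 46 gives quotient 362 and remainder 35.
(33 + 35) mod 46 = 22.

22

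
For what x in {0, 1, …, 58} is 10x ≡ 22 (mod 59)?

14

The inverse of 10 mod 59 is 6 (since 10·6 = 60 ≡ 1).
Multiplying both sides by 6: x ≡ 6·22 = 132 ≡ 14 (mod 59).
Check: 10·14 = 140 = 2·59 + 22.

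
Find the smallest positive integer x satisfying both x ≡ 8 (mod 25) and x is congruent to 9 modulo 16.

233

Since 16·11 ≡ 1 (mod 25), take x = 9 + 16·((8−9)·11 mod 25) = 9 + 16·14 = 233.
Check: 233 mod 25 = 8, 233 mod 16 = 9.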